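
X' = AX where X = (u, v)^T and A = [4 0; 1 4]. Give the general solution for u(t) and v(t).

u(t) = -c_2e^(4t), v(t) = -c_1e^(4t) - c_2te^(4t) - 2c_2e^(4t)

Coefficient matrix A = [[4, 0], [1, 4]].
Characteristic polynomial det(A - λI) = λ^2 - 8λ + 16 = 0.
Single eigenvalue λ = 4 with algebraic multiplicity 2.
Eigenvector v = (0,-1); generalized eigenvector w with (A-λI)w=v is (-1,-2).
General solution: e^(4t)[c_1·v + c_2·(t·v + w)].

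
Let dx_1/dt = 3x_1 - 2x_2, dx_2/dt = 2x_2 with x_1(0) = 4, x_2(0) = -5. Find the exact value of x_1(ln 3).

A = [[3,-2],[0,2]]; eigenvalues λ = 3, 2.
Eigenvectors: (-1,0) for λ=3, (2,1) for λ=2.
From the initial condition, c_1 = -14, c_2 = -5.
x_1(ln 3) = (-14)(3^3)(-1) + (-5)(3^2)(2) = 288.

288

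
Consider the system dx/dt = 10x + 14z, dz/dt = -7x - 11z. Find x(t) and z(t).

Coefficient matrix A = [[10, 14], [-7, -11]].
Characteristic polynomial det(A - λI) = λ^2 + λ - 12 = 0.
Eigenvalues λ = -4, 3.
For λ=-4: (A-λI) row 1 is [14, 14], so an eigenvector is (1, -1).
For λ=3: (A-λI) row 1 is [7, 14], so an eigenvector is (2, -1).
General solution: C_1e^(-4t)(1,-1) + C_2e^(3t)(2,-1).

x(t) = C_1e^(-4t) + 2C_2e^(3t), z(t) = -C_1e^(-4t) - C_2e^(3t)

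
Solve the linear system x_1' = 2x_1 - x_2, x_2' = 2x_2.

x_1(t) = C_1e^(2t) + C_2te^(2t) + 3C_2e^(2t), x_2(t) = -C_2e^(2t)

Coefficient matrix A = [[2, -1], [0, 2]].
Characteristic polynomial det(A - λI) = λ^2 - 4λ + 4 = 0.
Single eigenvalue λ = 2 with algebraic multiplicity 2.
Eigenvector v = (1,0); generalized eigenvector w with (A-λI)w=v is (3,-1).
General solution: e^(2t)[C_1·v + C_2·(t·v + w)].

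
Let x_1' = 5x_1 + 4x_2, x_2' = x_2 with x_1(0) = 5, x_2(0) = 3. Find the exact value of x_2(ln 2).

6

A = [[5,4],[0,1]]; eigenvalues λ = 5, 1.
Eigenvectors: (1,0) for λ=5, (1,-1) for λ=1.
From the initial condition, c_1 = 8, c_2 = -3.
x_2(ln 2) = (8)(2^5)(0) + (-3)(2^1)(-1) = 6.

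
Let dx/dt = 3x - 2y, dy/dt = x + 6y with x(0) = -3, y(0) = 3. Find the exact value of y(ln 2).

A = [[3,-2],[1,6]]; eigenvalues λ = 5, 4.
Eigenvectors: (1,-1) for λ=5, (-2,1) for λ=4.
From the initial condition, c_1 = -3, c_2 = 0.
y(ln 2) = (-3)(2^5)(-1) + (0)(2^4)(1) = 96.

96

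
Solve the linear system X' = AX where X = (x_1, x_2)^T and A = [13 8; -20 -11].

x_1(t) = c_1e^(t)sin(4t) - c_1e^(t)cos(4t) - c_2e^(t)sin(4t) - c_2e^(t)cos(4t), x_2(t) = -c_1e^(t)sin(4t) + 2c_1e^(t)cos(4t) + 2c_2e^(t)sin(4t) + c_2e^(t)cos(4t)

Coefficient matrix A = [[13, 8], [-20, -11]].
Characteristic polynomial det(A - λI) = λ^2 - 2λ + 17 = 0.
Eigenvalues λ = 1 ± 4i (complex conjugate pair).
For λ=1+4i: an eigenvector is (-1,2) - i(1,-1) = (-1 - i, 2 + i).
A real fundamental pair from Re and Im of e^((1+4i)t)v: X_1 = e^(t)(cos(4t)·(-1,2) + sin(4t)·(1,-1)), X_2 = e^(t)(sin(4t)·(-1,2) - cos(4t)·(1,-1)).
General solution: c_1X_1 + c_2X_2.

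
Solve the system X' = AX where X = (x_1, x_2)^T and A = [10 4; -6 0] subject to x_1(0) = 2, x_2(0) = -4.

x_1(t) = -2e^(6t) + 4e^(4t), x_2(t) = 2e^(6t) - 6e^(4t)

Coefficient matrix A = [[10, 4], [-6, 0]].
Characteristic polynomial det(A - λI) = λ^2 - 10λ + 24 = 0.
Eigenvalues λ = 6, 4.
For λ=6: (A-λI) row 1 is [4, 4], so an eigenvector is (-1, 1).
For λ=4: (A-λI) row 1 is [6, 4], so an eigenvector is (2, -3).
General solution: C_1e^(6t)(-1,1) + C_2e^(4t)(2,-3).
Applying x_1(0)=2, x_2(0)=-4 gives C_1=2, C_2=2.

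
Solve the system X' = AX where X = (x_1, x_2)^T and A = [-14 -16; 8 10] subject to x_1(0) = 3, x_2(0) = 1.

Coefficient matrix A = [[-14, -16], [8, 10]].
Characteristic polynomial det(A - λI) = λ^2 + 4λ - 12 = 0.
Eigenvalues λ = -6, 2.
For λ=-6: (A-λI) row 1 is [-8, -16], so an eigenvector is (-2, 1).
For λ=2: (A-λI) row 1 is [-16, -16], so an eigenvector is (-1, 1).
General solution: K_1e^(-6t)(-2,1) + K_2e^(2t)(-1,1).
Applying x_1(0)=3, x_2(0)=1 gives K_1=-4, K_2=5.

x_1(t) = -5e^(2t) + 8e^(-6t), x_2(t) = 5e^(2t) - 4e^(-6t)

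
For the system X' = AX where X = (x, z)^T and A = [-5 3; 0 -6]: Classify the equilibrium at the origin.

A = [[-5,3],[0,-6]]; det(A-λI) = λ^2 + 11λ + 30.
λ = -5, -6: both negative.

stable node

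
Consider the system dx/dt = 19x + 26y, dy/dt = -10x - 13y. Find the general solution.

x(t) = 3C_1e^(3t)sin(2t) + 2C_1e^(3t)cos(2t) + 2C_2e^(3t)sin(2t) - 3C_2e^(3t)cos(2t), y(t) = -2C_1e^(3t)sin(2t) - C_1e^(3t)cos(2t) - C_2e^(3t)sin(2t) + 2C_2e^(3t)cos(2t)

Coefficient matrix A = [[19, 26], [-10, -13]].
Characteristic polynomial det(A - λI) = λ^2 - 6λ + 13 = 0.
Eigenvalues λ = 3 ± 2i (complex conjugate pair).
For λ=3+2i: an eigenvector is (2,-1) - i(3,-2) = (2 - 3i, -1 + 2i).
A real fundamental pair from Re and Im of e^((3+2i)t)v: X_1 = e^(3t)(cos(2t)·(2,-1) + sin(2t)·(3,-2)), X_2 = e^(3t)(sin(2t)·(2,-1) - cos(2t)·(3,-2)).
General solution: C_1X_1 + C_2X_2.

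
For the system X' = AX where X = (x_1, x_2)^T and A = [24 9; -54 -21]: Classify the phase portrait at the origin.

saddle

A = [[24,9],[-54,-21]]; det(A-λI) = λ^2 - 3λ - 18.
λ = -3, 6: opposite signs.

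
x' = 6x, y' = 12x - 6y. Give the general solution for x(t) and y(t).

x(t) = c_2e^(6t), y(t) = -c_1e^(-6t) + c_2e^(6t)

Coefficient matrix A = [[6, 0], [12, -6]].
Characteristic polynomial det(A - λI) = λ^2 - 36 = 0.
Eigenvalues λ = -6, 6.
For λ=-6: (A-λI) row 1 is [12, 0], so an eigenvector is (0, -1).
For λ=6: (A-λI) row 2 is [12, -12], so an eigenvector is (1, 1).
General solution: c_1e^(-6t)(0,-1) + c_2e^(6t)(1,1).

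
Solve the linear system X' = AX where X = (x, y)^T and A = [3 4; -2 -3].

Coefficient matrix A = [[3, 4], [-2, -3]].
Characteristic polynomial det(A - λI) = λ^2 - 1 = 0.
Eigenvalues λ = 1, -1.
For λ=1: (A-λI) row 1 is [2, 4], so an eigenvector is (-2, 1).
For λ=-1: (A-λI) row 1 is [4, 4], so an eigenvector is (1, -1).
General solution: C_1e^(t)(-2,1) + C_2e^(-t)(1,-1).

x(t) = -2C_1e^(t) + C_2e^(-t), y(t) = C_1e^(t) - C_2e^(-t)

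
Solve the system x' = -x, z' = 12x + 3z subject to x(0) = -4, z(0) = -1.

Coefficient matrix A = [[-1, 0], [12, 3]].
Characteristic polynomial det(A - λI) = λ^2 - 2λ - 3 = 0.
Eigenvalues λ = -1, 3.
For λ=-1: (A-λI) row 2 is [12, 4], so an eigenvector is (-1, 3).
For λ=3: (A-λI) row 1 is [-4, 0], so an eigenvector is (0, -1).
General solution: K_1e^(-t)(-1,3) + K_2e^(3t)(0,-1).
Applying x(0)=-4, z(0)=-1 gives K_1=4, K_2=13.

x(t) = -4e^(-t), z(t) = -13e^(3t) + 12e^(-t)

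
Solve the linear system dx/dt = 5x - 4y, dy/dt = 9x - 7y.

x(t) = 2C_1e^(-t) + 2C_2te^(-t) + C_2e^(-t), y(t) = 3C_1e^(-t) + 3C_2te^(-t) + C_2e^(-t)

Coefficient matrix A = [[5, -4], [9, -7]].
Characteristic polynomial det(A - λI) = λ^2 + 2λ + 1 = 0.
Single eigenvalue λ = -1 with algebraic multiplicity 2.
Eigenvector v = (2,3); generalized eigenvector w with (A-λI)w=v is (1,1).
General solution: e^(-t)[C_1·v + C_2·(t·v + w)].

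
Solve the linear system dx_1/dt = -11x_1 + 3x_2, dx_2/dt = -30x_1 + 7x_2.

x_1(t) = C_1e^(-2t)cos(3t) + C_2e^(-2t)sin(3t), x_2(t) = -C_1e^(-2t)sin(3t) + 3C_1e^(-2t)cos(3t) + 3C_2e^(-2t)sin(3t) + C_2e^(-2t)cos(3t)

Coefficient matrix A = [[-11, 3], [-30, 7]].
Characteristic polynomial det(A - λI) = λ^2 + 4λ + 13 = 0.
Eigenvalues λ = -2 ± 3i (complex conjugate pair).
For λ=-2+3i: an eigenvector is (1,3) - i(0,-1) = (1, 3 + i).
A real fundamental pair from Re and Im of e^((-2+3i)t)v: X_1 = e^(-2t)(cos(3t)·(1,3) + sin(3t)·(0,-1)), X_2 = e^(-2t)(sin(3t)·(1,3) - cos(3t)·(0,-1)).
General solution: C_1X_1 + C_2X_2.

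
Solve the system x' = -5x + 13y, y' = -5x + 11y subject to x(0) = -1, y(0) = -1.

x(t) = -5e^(3t)sin(t) - e^(3t)cos(t), y(t) = -3e^(3t)sin(t) - e^(3t)cos(t)

Coefficient matrix A = [[-5, 13], [-5, 11]].
Characteristic polynomial det(A - λI) = λ^2 - 6λ + 10 = 0.
Eigenvalues λ = 3 ± i (complex conjugate pair).
For λ=3+i: an eigenvector is (-3,-2) - i(-2,-1) = (-3 + 2i, -2 + i).
A real fundamental pair from Re and Im of e^((3+i)t)v: X_1 = e^(3t)(cos(t)·(-3,-2) + sin(t)·(-2,-1)), X_2 = e^(3t)(sin(t)·(-3,-2) - cos(t)·(-2,-1)).
General solution: c_1X_1 + c_2X_2.
Applying x(0)=-1, y(0)=-1 gives c_1=1, c_2=1.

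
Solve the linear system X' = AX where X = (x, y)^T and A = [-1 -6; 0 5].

x(t) = c_1e^(5t) + c_2e^(-t), y(t) = -c_1e^(5t)

Coefficient matrix A = [[-1, -6], [0, 5]].
Characteristic polynomial det(A - λI) = λ^2 - 4λ - 5 = 0.
Eigenvalues λ = 5, -1.
For λ=5: (A-λI) row 1 is [-6, -6], so an eigenvector is (1, -1).
For λ=-1: (A-λI) row 1 is [0, -6], so an eigenvector is (1, 0).
General solution: c_1e^(5t)(1,-1) + c_2e^(-t)(1,0).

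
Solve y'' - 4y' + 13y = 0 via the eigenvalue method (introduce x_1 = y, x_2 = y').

Let x_1 = y, x_2 = y'. Then x_1' = x_2 and x_2' = -13x_1 + 4x_2.
A = [[0,1],[-13,4]]; det(A-λI) = λ^2 - 4λ + 13.
Eigenvalues λ = 2 ± 3i.

y(t) = c_1e^(2t)cos(3t) + c_2e^(2t)sin(3t)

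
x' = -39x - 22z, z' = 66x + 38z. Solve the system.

Coefficient matrix A = [[-39, -22], [66, 38]].
Characteristic polynomial det(A - λI) = λ^2 + λ - 30 = 0.
Eigenvalues λ = 5, -6.
For λ=5: (A-λI) row 1 is [-44, -22], so an eigenvector is (1, -2).
For λ=-6: (A-λI) row 1 is [-33, -22], so an eigenvector is (-2, 3).
General solution: K_1e^(5t)(1,-2) + K_2e^(-6t)(-2,3).

x(t) = K_1e^(5t) - 2K_2e^(-6t), z(t) = -2K_1e^(5t) + 3K_2e^(-6t)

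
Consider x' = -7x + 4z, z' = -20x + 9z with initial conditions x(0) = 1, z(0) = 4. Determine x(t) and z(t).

x(t) = 2e^(t)sin(4t) + e^(t)cos(4t), z(t) = 3e^(t)sin(4t) + 4e^(t)cos(4t)

Coefficient matrix A = [[-7, 4], [-20, 9]].
Characteristic polynomial det(A - λI) = λ^2 - 2λ + 17 = 0.
Eigenvalues λ = 1 ± 4i (complex conjugate pair).
For λ=1+4i: an eigenvector is (1,2) - i(0,-1) = (1, 2 + i).
A real fundamental pair from Re and Im of e^((1+4i)t)v: X_1 = e^(t)(cos(4t)·(1,2) + sin(4t)·(0,-1)), X_2 = e^(t)(sin(4t)·(1,2) - cos(4t)·(0,-1)).
General solution: C_1X_1 + C_2X_2.
Applying x(0)=1, z(0)=4 gives C_1=1, C_2=2.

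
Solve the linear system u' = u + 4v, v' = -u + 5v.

Coefficient matrix A = [[1, 4], [-1, 5]].
Characteristic polynomial det(A - λI) = λ^2 - 6λ + 9 = 0.
Single eigenvalue λ = 3 with algebraic multiplicity 2.
Eigenvector v = (2,1); generalized eigenvector w with (A-λI)w=v is (3,2).
General solution: e^(3t)[C_1·v + C_2·(t·v + w)].

u(t) = 2C_1e^(3t) + 2C_2te^(3t) + 3C_2e^(3t), v(t) = C_1e^(3t) + C_2te^(3t) + 2C_2e^(3t)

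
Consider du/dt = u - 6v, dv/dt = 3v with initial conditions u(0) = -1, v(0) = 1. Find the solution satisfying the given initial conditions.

Coefficient matrix A = [[1, -6], [0, 3]].
Characteristic polynomial det(A - λI) = λ^2 - 4λ + 3 = 0.
Eigenvalues λ = 1, 3.
For λ=1: (A-λI) row 1 is [0, -6], so an eigenvector is (1, 0).
For λ=3: (A-λI) row 1 is [-2, -6], so an eigenvector is (3, -1).
General solution: C_1e^(t)(1,0) + C_2e^(3t)(3,-1).
Applying u(0)=-1, v(0)=1 gives C_1=2, C_2=-1.

u(t) = -3e^(3t) + 2e^(t), v(t) = e^(3t)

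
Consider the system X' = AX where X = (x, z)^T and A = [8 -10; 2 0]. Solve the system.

x(t) = -C_1e^(4t)sin(2t) + 2C_1e^(4t)cos(2t) + 2C_2e^(4t)sin(2t) + C_2e^(4t)cos(2t), z(t) = C_1e^(4t)cos(2t) + C_2e^(4t)sin(2t)

Coefficient matrix A = [[8, -10], [2, 0]].
Characteristic polynomial det(A - λI) = λ^2 - 8λ + 20 = 0.
Eigenvalues λ = 4 ± 2i (complex conjugate pair).
For λ=4+2i: an eigenvector is (2,1) - i(-1,0) = (2 + i, 1).
A real fundamental pair from Re and Im of e^((4+2i)t)v: X_1 = e^(4t)(cos(2t)·(2,1) + sin(2t)·(-1,0)), X_2 = e^(4t)(sin(2t)·(2,1) - cos(2t)·(-1,0)).
General solution: C_1X_1 + C_2X_2.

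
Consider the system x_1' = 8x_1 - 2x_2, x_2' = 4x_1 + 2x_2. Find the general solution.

x_1(t) = c_1e^(6t) + c_2e^(4t), x_2(t) = c_1e^(6t) + 2c_2e^(4t)

Coefficient matrix A = [[8, -2], [4, 2]].
Characteristic polynomial det(A - λI) = λ^2 - 10λ + 24 = 0.
Eigenvalues λ = 6, 4.
For λ=6: (A-λI) row 1 is [2, -2], so an eigenvector is (1, 1).
For λ=4: (A-λI) row 1 is [4, -2], so an eigenvector is (1, 2).
General solution: c_1e^(6t)(1,1) + c_2e^(4t)(1,2).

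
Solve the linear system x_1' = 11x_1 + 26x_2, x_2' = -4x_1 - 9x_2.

x_1(t) = -2K_1e^(t)sin(2t) - 3K_1e^(t)cos(2t) - 3K_2e^(t)sin(2t) + 2K_2e^(t)cos(2t), x_2(t) = K_1e^(t)sin(2t) + K_1e^(t)cos(2t) + K_2e^(t)sin(2t) - K_2e^(t)cos(2t)

Coefficient matrix A = [[11, 26], [-4, -9]].
Characteristic polynomial det(A - λI) = λ^2 - 2λ + 5 = 0.
Eigenvalues λ = 1 ± 2i (complex conjugate pair).
For λ=1+2i: an eigenvector is (-3,1) - i(-2,1) = (-3 + 2i, 1 - i).
A real fundamental pair from Re and Im of e^((1+2i)t)v: X_1 = e^(t)(cos(2t)·(-3,1) + sin(2t)·(-2,1)), X_2 = e^(t)(sin(2t)·(-3,1) - cos(2t)·(-2,1)).
General solution: K_1X_1 + K_2X_2.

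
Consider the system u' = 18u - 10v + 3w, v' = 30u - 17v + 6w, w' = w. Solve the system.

Coefficient matrix A = [[18, -10, 3], [30, -17, 6], [0, 0, 1]].
det(A - λI) = 0 gives eigenvalues λ = -2, 3, 1.
For λ=-2: eigenvector (1,2,0).
For λ=3: eigenvector (-2,-3,0).
For λ=1: eigenvector (1,2,1).
General solution: C_1e^(-2t)(1,2,0) + C_2e^(3t)(-2,-3,0) + C_3e^(t)(1,2,1).

u(t) = C_1e^(-2t) - 2C_2e^(3t) + C_3e^(t), v(t) = 2C_1e^(-2t) - 3C_2e^(3t) + 2C_3e^(t), w(t) = C_3e^(t)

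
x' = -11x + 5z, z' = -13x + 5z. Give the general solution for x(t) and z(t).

x(t) = 2C_1e^(-3t)sin(t) + C_1e^(-3t)cos(t) + C_2e^(-3t)sin(t) - 2C_2e^(-3t)cos(t), z(t) = 3C_1e^(-3t)sin(t) + 2C_1e^(-3t)cos(t) + 2C_2e^(-3t)sin(t) - 3C_2e^(-3t)cos(t)

Coefficient matrix A = [[-11, 5], [-13, 5]].
Characteristic polynomial det(A - λI) = λ^2 + 6λ + 10 = 0.
Eigenvalues λ = -3 ± i (complex conjugate pair).
For λ=-3+i: an eigenvector is (1,2) - i(2,3) = (1 - 2i, 2 - 3i).
A real fundamental pair from Re and Im of e^((-3+i)t)v: X_1 = e^(-3t)(cos(t)·(1,2) + sin(t)·(2,3)), X_2 = e^(-3t)(sin(t)·(1,2) - cos(t)·(2,3)).
General solution: C_1X_1 + C_2X_2.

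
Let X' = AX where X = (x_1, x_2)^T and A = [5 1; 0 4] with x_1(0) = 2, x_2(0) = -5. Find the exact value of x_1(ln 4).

A = [[5,1],[0,4]]; eigenvalues λ = 4, 5.
Eigenvectors: (-1,1) for λ=4, (1,0) for λ=5.
From the initial condition, c_1 = -5, c_2 = -3.
x_1(ln 4) = (-5)(4^4)(-1) + (-3)(4^5)(1) = -1792.

-1792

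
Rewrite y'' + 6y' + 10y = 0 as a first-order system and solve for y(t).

y(t) = c_1e^(-3t)cos(t) + c_2e^(-3t)sin(t)

Let x_1 = y, x_2 = y'. Then x_1' = x_2 and x_2' = -10x_1 - 6x_2.
A = [[0,1],[-10,-6]]; det(A-λI) = λ^2 + 6λ + 10.
Eigenvalues λ = -3 ± i.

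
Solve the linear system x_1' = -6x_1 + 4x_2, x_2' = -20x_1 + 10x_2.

Coefficient matrix A = [[-6, 4], [-20, 10]].
Characteristic polynomial det(A - λI) = λ^2 - 4λ + 20 = 0.
Eigenvalues λ = 2 ± 4i (complex conjugate pair).
For λ=2+4i: an eigenvector is (0,1) - i(1,2) = (0 - i, 1 - 2i).
A real fundamental pair from Re and Im of e^((2+4i)t)v: X_1 = e^(2t)(cos(4t)·(0,1) + sin(4t)·(1,2)), X_2 = e^(2t)(sin(4t)·(0,1) - cos(4t)·(1,2)).
General solution: K_1X_1 + K_2X_2.

x_1(t) = K_1e^(2t)sin(4t) - K_2e^(2t)cos(4t), x_2(t) = 2K_1e^(2t)sin(4t) + K_1e^(2t)cos(4t) + K_2e^(2t)sin(4t) - 2K_2e^(2t)cos(4t)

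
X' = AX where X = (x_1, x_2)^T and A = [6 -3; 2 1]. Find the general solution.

x_1(t) = K_1e^(3t) + 3K_2e^(4t), x_2(t) = K_1e^(3t) + 2K_2e^(4t)

Coefficient matrix A = [[6, -3], [2, 1]].
Characteristic polynomial det(A - λI) = λ^2 - 7λ + 12 = 0.
Eigenvalues λ = 3, 4.
For λ=3: (A-λI) row 1 is [3, -3], so an eigenvector is (1, 1).
For λ=4: (A-λI) row 1 is [2, -3], so an eigenvector is (3, 2).
General solution: K_1e^(3t)(1,1) + K_2e^(4t)(3,2).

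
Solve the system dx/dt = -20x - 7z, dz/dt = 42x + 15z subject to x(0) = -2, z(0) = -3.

x(t) = 7e^(t) - 9e^(-6t), z(t) = -21e^(t) + 18e^(-6t)

Coefficient matrix A = [[-20, -7], [42, 15]].
Characteristic polynomial det(A - λI) = λ^2 + 5λ - 6 = 0.
Eigenvalues λ = -6, 1.
For λ=-6: (A-λI) row 1 is [-14, -7], so an eigenvector is (1, -2).
For λ=1: (A-λI) row 1 is [-21, -7], so an eigenvector is (1, -3).
General solution: K_1e^(-6t)(1,-2) + K_2e^(t)(1,-3).
Applying x(0)=-2, z(0)=-3 gives K_1=-9, K_2=7.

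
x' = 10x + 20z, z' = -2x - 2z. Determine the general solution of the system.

Coefficient matrix A = [[10, 20], [-2, -2]].
Characteristic polynomial det(A - λI) = λ^2 - 8λ + 20 = 0.
Eigenvalues λ = 4 ± 2i (complex conjugate pair).
For λ=4+2i: an eigenvector is (-1,0) - i(-3,1) = (-1 + 3i, 0 - i).
A real fundamental pair from Re and Im of e^((4+2i)t)v: X_1 = e^(4t)(cos(2t)·(-1,0) + sin(2t)·(-3,1)), X_2 = e^(4t)(sin(2t)·(-1,0) - cos(2t)·(-3,1)).
General solution: K_1X_1 + K_2X_2.

x(t) = -3K_1e^(4t)sin(2t) - K_1e^(4t)cos(2t) - K_2e^(4t)sin(2t) + 3K_2e^(4t)cos(2t), z(t) = K_1e^(4t)sin(2t) - K_2e^(4t)cos(2t)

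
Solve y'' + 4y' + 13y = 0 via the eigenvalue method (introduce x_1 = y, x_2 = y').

y(t) = K_1e^(-2t)cos(3t) + K_2e^(-2t)sin(3t)

Let x_1 = y, x_2 = y'. Then x_1' = x_2 and x_2' = -13x_1 - 4x_2.
A = [[0,1],[-13,-4]]; det(A-λI) = λ^2 + 4λ + 13.
Eigenvalues λ = -2 ± 3i.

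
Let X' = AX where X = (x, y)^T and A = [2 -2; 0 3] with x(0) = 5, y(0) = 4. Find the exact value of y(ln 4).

A = [[2,-2],[0,3]]; eigenvalues λ = 3, 2.
Eigenvectors: (-2,1) for λ=3, (-1,0) for λ=2.
From the initial condition, c_1 = 4, c_2 = -13.
y(ln 4) = (4)(4^3)(1) + (-13)(4^2)(0) = 256.

256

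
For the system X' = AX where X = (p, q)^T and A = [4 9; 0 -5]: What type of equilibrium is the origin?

A = [[4,9],[0,-5]]; det(A-λI) = λ^2 + λ - 20.
λ = -5, 4: opposite signs.

saddle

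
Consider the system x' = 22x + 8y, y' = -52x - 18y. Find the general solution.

x(t) = c_1e^(2t)sin(4t) + c_1e^(2t)cos(4t) + c_2e^(2t)sin(4t) - c_2e^(2t)cos(4t), y(t) = -3c_1e^(2t)sin(4t) - 2c_1e^(2t)cos(4t) - 2c_2e^(2t)sin(4t) + 3c_2e^(2t)cos(4t)

Coefficient matrix A = [[22, 8], [-52, -18]].
Characteristic polynomial det(A - λI) = λ^2 - 4λ + 20 = 0.
Eigenvalues λ = 2 ± 4i (complex conjugate pair).
For λ=2+4i: an eigenvector is (1,-2) - i(1,-3) = (1 - i, -2 + 3i).
A real fundamental pair from Re and Im of e^((2+4i)t)v: X_1 = e^(2t)(cos(4t)·(1,-2) + sin(4t)·(1,-3)), X_2 = e^(2t)(sin(4t)·(1,-2) - cos(4t)·(1,-3)).
General solution: c_1X_1 + c_2X_2.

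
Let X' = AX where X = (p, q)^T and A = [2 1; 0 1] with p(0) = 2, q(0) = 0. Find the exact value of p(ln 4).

32

A = [[2,1],[0,1]]; eigenvalues λ = 1, 2.
Eigenvectors: (-1,1) for λ=1, (1,0) for λ=2.
From the initial condition, c_1 = 0, c_2 = 2.
p(ln 4) = (0)(4^1)(-1) + (2)(4^2)(1) = 32.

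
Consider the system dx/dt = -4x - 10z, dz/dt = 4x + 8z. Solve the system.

Coefficient matrix A = [[-4, -10], [4, 8]].
Characteristic polynomial det(A - λI) = λ^2 - 4λ + 8 = 0.
Eigenvalues λ = 2 ± 2i (complex conjugate pair).
For λ=2+2i: an eigenvector is (2,-1) - i(-1,1) = (2 + i, -1 - i).
A real fundamental pair from Re and Im of e^((2+2i)t)v: X_1 = e^(2t)(cos(2t)·(2,-1) + sin(2t)·(-1,1)), X_2 = e^(2t)(sin(2t)·(2,-1) - cos(2t)·(-1,1)).
General solution: c_1X_1 + c_2X_2.

x(t) = -c_1e^(2t)sin(2t) + 2c_1e^(2t)cos(2t) + 2c_2e^(2t)sin(2t) + c_2e^(2t)cos(2t), z(t) = c_1e^(2t)sin(2t) - c_1e^(2t)cos(2t) - c_2e^(2t)sin(2t) - c_2e^(2t)cos(2t)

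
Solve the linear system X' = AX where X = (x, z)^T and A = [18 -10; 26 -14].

x(t) = -C_1e^(2t)sin(2t) - 2C_1e^(2t)cos(2t) - 2C_2e^(2t)sin(2t) + C_2e^(2t)cos(2t), z(t) = -2C_1e^(2t)sin(2t) - 3C_1e^(2t)cos(2t) - 3C_2e^(2t)sin(2t) + 2C_2e^(2t)cos(2t)

Coefficient matrix A = [[18, -10], [26, -14]].
Characteristic polynomial det(A - λI) = λ^2 - 4λ + 8 = 0.
Eigenvalues λ = 2 ± 2i (complex conjugate pair).
For λ=2+2i: an eigenvector is (-2,-3) - i(-1,-2) = (-2 + i, -3 + 2i).
A real fundamental pair from Re and Im of e^((2+2i)t)v: X_1 = e^(2t)(cos(2t)·(-2,-3) + sin(2t)·(-1,-2)), X_2 = e^(2t)(sin(2t)·(-2,-3) - cos(2t)·(-1,-2)).
General solution: C_1X_1 + C_2X_2.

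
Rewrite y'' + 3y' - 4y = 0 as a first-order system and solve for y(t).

y(t) = C_1e^(-4t) + C_2e^(t)

Let x_1 = y, x_2 = y'. Then x_1' = x_2 and x_2' = 4x_1 - 3x_2.
A = [[0,1],[4,-3]]; det(A-λI) = λ^2 + 3λ - 4.
Eigenvalues λ = -4, 1 with eigenvectors (1,-4), (1,1).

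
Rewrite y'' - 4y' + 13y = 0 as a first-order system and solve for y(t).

y(t) = K_1e^(2t)cos(3t) + K_2e^(2t)sin(3t)

Let x_1 = y, x_2 = y'. Then x_1' = x_2 and x_2' = -13x_1 + 4x_2.
A = [[0,1],[-13,4]]; det(A-λI) = λ^2 - 4λ + 13.
Eigenvalues λ = 2 ± 3i.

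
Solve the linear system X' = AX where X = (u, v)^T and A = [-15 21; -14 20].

Coefficient matrix A = [[-15, 21], [-14, 20]].
Characteristic polynomial det(A - λI) = λ^2 - 5λ - 6 = 0.
Eigenvalues λ = 6, -1.
For λ=6: (A-λI) row 1 is [-21, 21], so an eigenvector is (1, 1).
For λ=-1: (A-λI) row 1 is [-14, 21], so an eigenvector is (-3, -2).
General solution: c_1e^(6t)(1,1) + c_2e^(-t)(-3,-2).

u(t) = c_1e^(6t) - 3c_2e^(-t), v(t) = c_1e^(6t) - 2c_2e^(-t)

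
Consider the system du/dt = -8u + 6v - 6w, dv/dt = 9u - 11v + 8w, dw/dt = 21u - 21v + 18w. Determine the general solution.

Coefficient matrix A = [[-8, 6, -6], [9, -11, 8], [21, -21, 18]].
det(A - λI) = 0 gives eigenvalues λ = -2, 4, -3.
For λ=-2: eigenvector (1,1,0).
For λ=4: eigenvector (-1,1,3).
For λ=-3: eigenvector (0,1,1).
General solution: C_1e^(-2t)(1,1,0) + C_2e^(4t)(-1,1,3) + C_3e^(-3t)(0,1,1).

u(t) = C_1e^(-2t) - C_2e^(4t), v(t) = C_1e^(-2t) + C_2e^(4t) + C_3e^(-3t), w(t) = 3C_2e^(4t) + C_3e^(-3t)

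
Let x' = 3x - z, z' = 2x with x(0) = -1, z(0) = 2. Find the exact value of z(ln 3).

A = [[3,-1],[2,0]]; eigenvalues λ = 2, 1.
Eigenvectors: (-1,-1) for λ=2, (-1,-2) for λ=1.
From the initial condition, c_1 = 4, c_2 = -3.
z(ln 3) = (4)(3^2)(-1) + (-3)(3^1)(-2) = -18.

-18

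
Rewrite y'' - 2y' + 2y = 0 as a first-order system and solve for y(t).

y(t) = C_1e^(t)cos(t) + C_2e^(t)sin(t)

Let x_1 = y, x_2 = y'. Then x_1' = x_2 and x_2' = -2x_1 + 2x_2.
A = [[0,1],[-2,2]]; det(A-λI) = λ^2 - 2λ + 2.
Eigenvalues λ = 1 ± i.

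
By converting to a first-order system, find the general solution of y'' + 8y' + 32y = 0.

y(t) = C_1e^(-4t)cos(4t) + C_2e^(-4t)sin(4t)

Let x_1 = y, x_2 = y'. Then x_1' = x_2 and x_2' = -32x_1 - 8x_2.
A = [[0,1],[-32,-8]]; det(A-λI) = λ^2 + 8λ + 32.
Eigenvalues λ = -4 ± 4i.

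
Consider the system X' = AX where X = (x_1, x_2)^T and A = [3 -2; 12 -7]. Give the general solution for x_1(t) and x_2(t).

x_1(t) = -c_1e^(-t) - c_2e^(-3t), x_2(t) = -2c_1e^(-t) - 3c_2e^(-3t)

Coefficient matrix A = [[3, -2], [12, -7]].
Characteristic polynomial det(A - λI) = λ^2 + 4λ + 3 = 0.
Eigenvalues λ = -1, -3.
For λ=-1: (A-λI) row 1 is [4, -2], so an eigenvector is (-1, -2).
For λ=-3: (A-λI) row 1 is [6, -2], so an eigenvector is (-1, -3).
General solution: c_1e^(-t)(-1,-2) + c_2e^(-3t)(-1,-3).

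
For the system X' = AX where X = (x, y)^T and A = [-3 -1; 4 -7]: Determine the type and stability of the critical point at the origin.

A = [[-3,-1],[4,-7]]; det(A-λI) = λ^2 + 10λ + 25.
repeated λ = -5 with a single eigenvector.

stable improper node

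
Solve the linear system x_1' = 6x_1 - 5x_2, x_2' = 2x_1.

x_1(t) = -C_1e^(3t)sin(t) - 2C_1e^(3t)cos(t) - 2C_2e^(3t)sin(t) + C_2e^(3t)cos(t), x_2(t) = -C_1e^(3t)sin(t) - C_1e^(3t)cos(t) - C_2e^(3t)sin(t) + C_2e^(3t)cos(t)

Coefficient matrix A = [[6, -5], [2, 0]].
Characteristic polynomial det(A - λI) = λ^2 - 6λ + 10 = 0.
Eigenvalues λ = 3 ± i (complex conjugate pair).
For λ=3+i: an eigenvector is (-2,-1) - i(-1,-1) = (-2 + i, -1 + i).
A real fundamental pair from Re and Im of e^((3+i)t)v: X_1 = e^(3t)(cos(t)·(-2,-1) + sin(t)·(-1,-1)), X_2 = e^(3t)(sin(t)·(-2,-1) - cos(t)·(-1,-1)).
General solution: C_1X_1 + C_2X_2.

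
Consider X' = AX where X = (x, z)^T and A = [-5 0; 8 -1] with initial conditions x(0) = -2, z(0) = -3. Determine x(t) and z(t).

Coefficient matrix A = [[-5, 0], [8, -1]].
Characteristic polynomial det(A - λI) = λ^2 + 6λ + 5 = 0.
Eigenvalues λ = -5, -1.
For λ=-5: (A-λI) row 2 is [8, 4], so an eigenvector is (1, -2).
For λ=-1: (A-λI) row 1 is [-4, 0], so an eigenvector is (0, 1).
General solution: K_1e^(-5t)(1,-2) + K_2e^(-t)(0,1).
Applying x(0)=-2, z(0)=-3 gives K_1=-2, K_2=-7.

x(t) = -2e^(-5t), z(t) = -7e^(-t) + 4e^(-5t)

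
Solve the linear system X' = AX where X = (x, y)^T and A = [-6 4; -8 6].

Coefficient matrix A = [[-6, 4], [-8, 6]].
Characteristic polynomial det(A - λI) = λ^2 - 4 = 0.
Eigenvalues λ = -2, 2.
For λ=-2: (A-λI) row 1 is [-4, 4], so an eigenvector is (-1, -1).
For λ=2: (A-λI) row 1 is [-8, 4], so an eigenvector is (1, 2).
General solution: C_1e^(-2t)(-1,-1) + C_2e^(2t)(1,2).

x(t) = -C_1e^(-2t) + C_2e^(2t), y(t) = -C_1e^(-2t) + 2C_2e^(2t)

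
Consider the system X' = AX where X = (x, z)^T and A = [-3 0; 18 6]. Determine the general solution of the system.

x(t) = -C_1e^(-3t), z(t) = 2C_1e^(-3t) + C_2e^(6t)

Coefficient matrix A = [[-3, 0], [18, 6]].
Characteristic polynomial det(A - λI) = λ^2 - 3λ - 18 = 0.
Eigenvalues λ = -3, 6.
For λ=-3: (A-λI) row 2 is [18, 9], so an eigenvector is (-1, 2).
For λ=6: (A-λI) row 1 is [-9, 0], so an eigenvector is (0, 1).
General solution: C_1e^(-3t)(-1,2) + C_2e^(6t)(0,1).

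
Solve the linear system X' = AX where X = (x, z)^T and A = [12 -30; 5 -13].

Coefficient matrix A = [[12, -30], [5, -13]].
Characteristic polynomial det(A - λI) = λ^2 + λ - 6 = 0.
Eigenvalues λ = 2, -3.
For λ=2: (A-λI) row 1 is [10, -30], so an eigenvector is (3, 1).
For λ=-3: (A-λI) row 1 is [15, -30], so an eigenvector is (-2, -1).
General solution: c_1e^(2t)(3,1) + c_2e^(-3t)(-2,-1).

x(t) = 3c_1e^(2t) - 2c_2e^(-3t), z(t) = c_1e^(2t) - c_2e^(-3t)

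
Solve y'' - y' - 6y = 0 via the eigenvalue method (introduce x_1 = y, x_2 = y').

Let x_1 = y, x_2 = y'. Then x_1' = x_2 and x_2' = 6x_1 + x_2.
A = [[0,1],[6,1]]; det(A-λI) = λ^2 - λ - 6.
Eigenvalues λ = 3, -2 with eigenvectors (1,3), (1,-2).

y(t) = C_1e^(3t) + C_2e^(-2t)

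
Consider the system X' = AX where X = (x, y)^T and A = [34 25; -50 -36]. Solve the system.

Coefficient matrix A = [[34, 25], [-50, -36]].
Characteristic polynomial det(A - λI) = λ^2 + 2λ + 26 = 0.
Eigenvalues λ = -1 ± 5i (complex conjugate pair).
For λ=-1+5i: an eigenvector is (2,-3) - i(-1,1) = (2 + i, -3 - i).
A real fundamental pair from Re and Im of e^((-1+5i)t)v: X_1 = e^(-t)(cos(5t)·(2,-3) + sin(5t)·(-1,1)), X_2 = e^(-t)(sin(5t)·(2,-3) - cos(5t)·(-1,1)).
General solution: K_1X_1 + K_2X_2.

x(t) = -K_1e^(-t)sin(5t) + 2K_1e^(-t)cos(5t) + 2K_2e^(-t)sin(5t) + K_2e^(-t)cos(5t), y(t) = K_1e^(-t)sin(5t) - 3K_1e^(-t)cos(5t) - 3K_2e^(-t)sin(5t) - K_2e^(-t)cos(5t)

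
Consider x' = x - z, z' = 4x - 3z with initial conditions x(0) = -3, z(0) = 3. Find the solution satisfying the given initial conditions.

x(t) = -9te^(-t) - 3e^(-t), z(t) = -18te^(-t) + 3e^(-t)

Coefficient matrix A = [[1, -1], [4, -3]].
Characteristic polynomial det(A - λI) = λ^2 + 2λ + 1 = 0.
Single eigenvalue λ = -1 with algebraic multiplicity 2.
Eigenvector v = (1,2); generalized eigenvector w with (A-λI)w=v is (0,-1).
General solution: e^(-t)[C_1·v + C_2·(t·v + w)].
Applying x(0)=-3, z(0)=3 gives C_1=-3, C_2=-9.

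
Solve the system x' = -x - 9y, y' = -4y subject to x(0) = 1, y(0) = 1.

x(t) = -2e^(-t) + 3e^(-4t), y(t) = e^(-4t)

Coefficient matrix A = [[-1, -9], [0, -4]].
Characteristic polynomial det(A - λI) = λ^2 + 5λ + 4 = 0.
Eigenvalues λ = -4, -1.
For λ=-4: (A-λI) row 1 is [3, -9], so an eigenvector is (3, 1).
For λ=-1: (A-λI) row 1 is [0, -9], so an eigenvector is (-1, 0).
General solution: C_1e^(-4t)(3,1) + C_2e^(-t)(-1,0).
Applying x(0)=1, y(0)=1 gives C_1=1, C_2=2.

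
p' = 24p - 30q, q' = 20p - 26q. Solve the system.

Coefficient matrix A = [[24, -30], [20, -26]].
Characteristic polynomial det(A - λI) = λ^2 + 2λ - 24 = 0.
Eigenvalues λ = -6, 4.
For λ=-6: (A-λI) row 1 is [30, -30], so an eigenvector is (1, 1).
For λ=4: (A-λI) row 1 is [20, -30], so an eigenvector is (3, 2).
General solution: C_1e^(-6t)(1,1) + C_2e^(4t)(3,2).

p(t) = C_1e^(-6t) + 3C_2e^(4t), q(t) = C_1e^(-6t) + 2C_2e^(4t)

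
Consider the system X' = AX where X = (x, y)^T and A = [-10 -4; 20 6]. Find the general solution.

x(t) = -C_1e^(-2t)cos(4t) - C_2e^(-2t)sin(4t), y(t) = -C_1e^(-2t)sin(4t) + 2C_1e^(-2t)cos(4t) + 2C_2e^(-2t)sin(4t) + C_2e^(-2t)cos(4t)

Coefficient matrix A = [[-10, -4], [20, 6]].
Characteristic polynomial det(A - λI) = λ^2 + 4λ + 20 = 0.
Eigenvalues λ = -2 ± 4i (complex conjugate pair).
For λ=-2+4i: an eigenvector is (-1,2) - i(0,-1) = (-1, 2 + i).
A real fundamental pair from Re and Im of e^((-2+4i)t)v: X_1 = e^(-2t)(cos(4t)·(-1,2) + sin(4t)·(0,-1)), X_2 = e^(-2t)(sin(4t)·(-1,2) - cos(4t)·(0,-1)).
General solution: C_1X_1 + C_2X_2.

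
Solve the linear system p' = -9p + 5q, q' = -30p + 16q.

Coefficient matrix A = [[-9, 5], [-30, 16]].
Characteristic polynomial det(A - λI) = λ^2 - 7λ + 6 = 0.
Eigenvalues λ = 6, 1.
For λ=6: (A-λI) row 1 is [-15, 5], so an eigenvector is (-1, -3).
For λ=1: (A-λI) row 1 is [-10, 5], so an eigenvector is (1, 2).
General solution: K_1e^(6t)(-1,-3) + K_2e^(t)(1,2).

p(t) = -K_1e^(6t) + K_2e^(t), q(t) = -3K_1e^(6t) + 2K_2e^(t)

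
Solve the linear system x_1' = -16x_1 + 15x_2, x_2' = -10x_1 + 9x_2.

x_1(t) = -3K_1e^(-6t) + K_2e^(-t), x_2(t) = -2K_1e^(-6t) + K_2e^(-t)

Coefficient matrix A = [[-16, 15], [-10, 9]].
Characteristic polynomial det(A - λI) = λ^2 + 7λ + 6 = 0.
Eigenvalues λ = -6, -1.
For λ=-6: (A-λI) row 1 is [-10, 15], so an eigenvector is (-3, -2).
For λ=-1: (A-λI) row 1 is [-15, 15], so an eigenvector is (1, 1).
General solution: K_1e^(-6t)(-3,-2) + K_2e^(-t)(1,1).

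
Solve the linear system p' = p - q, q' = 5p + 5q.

p(t) = -K_1e^(3t)sin(t) + K_2e^(3t)cos(t), q(t) = 2K_1e^(3t)sin(t) + K_1e^(3t)cos(t) + K_2e^(3t)sin(t) - 2K_2e^(3t)cos(t)

Coefficient matrix A = [[1, -1], [5, 5]].
Characteristic polynomial det(A - λI) = λ^2 - 6λ + 10 = 0.
Eigenvalues λ = 3 ± i (complex conjugate pair).
For λ=3+i: an eigenvector is (0,1) - i(-1,2) = (0 + i, 1 - 2i).
A real fundamental pair from Re and Im of e^((3+i)t)v: X_1 = e^(3t)(cos(t)·(0,1) + sin(t)·(-1,2)), X_2 = e^(3t)(sin(t)·(0,1) - cos(t)·(-1,2)).
General solution: K_1X_1 + K_2X_2.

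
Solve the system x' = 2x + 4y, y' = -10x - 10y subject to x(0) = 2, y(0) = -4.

Coefficient matrix A = [[2, 4], [-10, -10]].
Characteristic polynomial det(A - λI) = λ^2 + 8λ + 20 = 0.
Eigenvalues λ = -4 ± 2i (complex conjugate pair).
For λ=-4+2i: an eigenvector is (-1,2) - i(1,-1) = (-1 - i, 2 + i).
A real fundamental pair from Re and Im of e^((-4+2i)t)v: X_1 = e^(-4t)(cos(2t)·(-1,2) + sin(2t)·(1,-1)), X_2 = e^(-4t)(sin(2t)·(-1,2) - cos(2t)·(1,-1)).
General solution: C_1X_1 + C_2X_2.
Applying x(0)=2, y(0)=-4 gives C_1=-2, C_2=0.

x(t) = -2e^(-4t)sin(2t) + 2e^(-4t)cos(2t), y(t) = 2e^(-4t)sin(2t) - 4e^(-4t)cos(2t)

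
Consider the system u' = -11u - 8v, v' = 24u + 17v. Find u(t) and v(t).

u(t) = -2C_1e^(t) + C_2e^(5t), v(t) = 3C_1e^(t) - 2C_2e^(5t)

Coefficient matrix A = [[-11, -8], [24, 17]].
Characteristic polynomial det(A - λI) = λ^2 - 6λ + 5 = 0.
Eigenvalues λ = 1, 5.
For λ=1: (A-λI) row 1 is [-12, -8], so an eigenvector is (-2, 3).
For λ=5: (A-λI) row 1 is [-16, -8], so an eigenvector is (1, -2).
General solution: C_1e^(t)(-2,3) + C_2e^(5t)(1,-2).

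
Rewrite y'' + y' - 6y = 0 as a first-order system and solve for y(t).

Let x_1 = y, x_2 = y'. Then x_1' = x_2 and x_2' = 6x_1 - x_2.
A = [[0,1],[6,-1]]; det(A-λI) = λ^2 + λ - 6.
Eigenvalues λ = -3, 2 with eigenvectors (1,-3), (1,2).

y(t) = C_1e^(-3t) + C_2e^(2t)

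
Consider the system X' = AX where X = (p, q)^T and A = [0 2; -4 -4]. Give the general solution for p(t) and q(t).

p(t) = -C_1e^(-2t)sin(2t) + C_2e^(-2t)cos(2t), q(t) = C_1e^(-2t)sin(2t) - C_1e^(-2t)cos(2t) - C_2e^(-2t)sin(2t) - C_2e^(-2t)cos(2t)

Coefficient matrix A = [[0, 2], [-4, -4]].
Characteristic polynomial det(A - λI) = λ^2 + 4λ + 8 = 0.
Eigenvalues λ = -2 ± 2i (complex conjugate pair).
For λ=-2+2i: an eigenvector is (0,-1) - i(-1,1) = (0 + i, -1 - i).
A real fundamental pair from Re and Im of e^((-2+2i)t)v: X_1 = e^(-2t)(cos(2t)·(0,-1) + sin(2t)·(-1,1)), X_2 = e^(-2t)(sin(2t)·(0,-1) - cos(2t)·(-1,1)).
General solution: C_1X_1 + C_2X_2.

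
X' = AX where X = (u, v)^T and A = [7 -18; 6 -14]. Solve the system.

u(t) = 3c_1e^(-5t) + 2c_2e^(-2t), v(t) = 2c_1e^(-5t) + c_2e^(-2t)

Coefficient matrix A = [[7, -18], [6, -14]].
Characteristic polynomial det(A - λI) = λ^2 + 7λ + 10 = 0.
Eigenvalues λ = -5, -2.
For λ=-5: (A-λI) row 1 is [12, -18], so an eigenvector is (3, 2).
For λ=-2: (A-λI) row 1 is [9, -18], so an eigenvector is (2, 1).
General solution: c_1e^(-5t)(3,2) + c_2e^(-2t)(2,1).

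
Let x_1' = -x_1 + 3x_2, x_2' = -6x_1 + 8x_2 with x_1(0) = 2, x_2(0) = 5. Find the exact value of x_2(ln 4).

A = [[-1,3],[-6,8]]; eigenvalues λ = 5, 2.
Eigenvectors: (1,2) for λ=5, (1,1) for λ=2.
From the initial condition, c_1 = 3, c_2 = -1.
x_2(ln 4) = (3)(4^5)(2) + (-1)(4^2)(1) = 6128.

6128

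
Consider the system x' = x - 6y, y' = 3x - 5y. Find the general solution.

x(t) = C_1e^(-2t)sin(3t) - C_1e^(-2t)cos(3t) - C_2e^(-2t)sin(3t) - C_2e^(-2t)cos(3t), y(t) = -C_1e^(-2t)cos(3t) - C_2e^(-2t)sin(3t)

Coefficient matrix A = [[1, -6], [3, -5]].
Characteristic polynomial det(A - λI) = λ^2 + 4λ + 13 = 0.
Eigenvalues λ = -2 ± 3i (complex conjugate pair).
For λ=-2+3i: an eigenvector is (-1,-1) - i(1,0) = (-1 - i, -1).
A real fundamental pair from Re and Im of e^((-2+3i)t)v: X_1 = e^(-2t)(cos(3t)·(-1,-1) + sin(3t)·(1,0)), X_2 = e^(-2t)(sin(3t)·(-1,-1) - cos(3t)·(1,0)).
General solution: C_1X_1 + C_2X_2.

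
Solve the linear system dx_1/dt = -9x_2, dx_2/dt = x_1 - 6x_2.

Coefficient matrix A = [[0, -9], [1, -6]].
Characteristic polynomial det(A - λI) = λ^2 + 6λ + 9 = 0.
Single eigenvalue λ = -3 with algebraic multiplicity 2.
Eigenvector v = (3,1); generalized eigenvector w with (A-λI)w=v is (1,0).
General solution: e^(-3t)[C_1·v + C_2·(t·v + w)].

x_1(t) = 3C_1e^(-3t) + 3C_2te^(-3t) + C_2e^(-3t), x_2(t) = C_1e^(-3t) + C_2te^(-3t)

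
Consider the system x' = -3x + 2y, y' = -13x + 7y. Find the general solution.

x(t) = K_1e^(2t)sin(t) + K_1e^(2t)cos(t) + K_2e^(2t)sin(t) - K_2e^(2t)cos(t), y(t) = 2K_1e^(2t)sin(t) + 3K_1e^(2t)cos(t) + 3K_2e^(2t)sin(t) - 2K_2e^(2t)cos(t)

Coefficient matrix A = [[-3, 2], [-13, 7]].
Characteristic polynomial det(A - λI) = λ^2 - 4λ + 5 = 0.
Eigenvalues λ = 2 ± i (complex conjugate pair).
For λ=2+i: an eigenvector is (1,3) - i(1,2) = (1 - i, 3 - 2i).
A real fundamental pair from Re and Im of e^((2+i)t)v: X_1 = e^(2t)(cos(t)·(1,3) + sin(t)·(1,2)), X_2 = e^(2t)(sin(t)·(1,3) - cos(t)·(1,2)).
General solution: K_1X_1 + K_2X_2.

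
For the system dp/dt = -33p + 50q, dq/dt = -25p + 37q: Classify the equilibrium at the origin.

unstable spiral

A = [[-33,50],[-25,37]]; det(A-λI) = λ^2 - 4λ + 29.
λ = 2 ± 5i: positive real part.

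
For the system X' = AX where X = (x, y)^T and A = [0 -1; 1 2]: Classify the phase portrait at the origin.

unstable improper node

A = [[0,-1],[1,2]]; det(A-λI) = λ^2 - 2λ + 1.
repeated λ = 1 with a single eigenvector.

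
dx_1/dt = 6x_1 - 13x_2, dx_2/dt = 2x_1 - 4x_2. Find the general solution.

Coefficient matrix A = [[6, -13], [2, -4]].
Characteristic polynomial det(A - λI) = λ^2 - 2λ + 2 = 0.
Eigenvalues λ = 1 ± i (complex conjugate pair).
For λ=1+i: an eigenvector is (2,1) - i(-3,-1) = (2 + 3i, 1 + i).
A real fundamental pair from Re and Im of e^((1+i)t)v: X_1 = e^(t)(cos(t)·(2,1) + sin(t)·(-3,-1)), X_2 = e^(t)(sin(t)·(2,1) - cos(t)·(-3,-1)).
General solution: C_1X_1 + C_2X_2.

x_1(t) = -3C_1e^(t)sin(t) + 2C_1e^(t)cos(t) + 2C_2e^(t)sin(t) + 3C_2e^(t)cos(t), x_2(t) = -C_1e^(t)sin(t) + C_1e^(t)cos(t) + C_2e^(t)sin(t) + C_2e^(t)cos(t)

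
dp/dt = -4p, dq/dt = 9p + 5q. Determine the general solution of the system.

Coefficient matrix A = [[-4, 0], [9, 5]].
Characteristic polynomial det(A - λI) = λ^2 - λ - 20 = 0.
Eigenvalues λ = 5, -4.
For λ=5: (A-λI) row 1 is [-9, 0], so an eigenvector is (0, 1).
For λ=-4: (A-λI) row 2 is [9, 9], so an eigenvector is (1, -1).
General solution: C_1e^(5t)(0,1) + C_2e^(-4t)(1,-1).

p(t) = C_2e^(-4t), q(t) = C_1e^(5t) - C_2e^(-4t)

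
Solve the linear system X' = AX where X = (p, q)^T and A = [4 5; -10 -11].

p(t) = -C_1e^(-6t) + C_2e^(-t), q(t) = 2C_1e^(-6t) - C_2e^(-t)

Coefficient matrix A = [[4, 5], [-10, -11]].
Characteristic polynomial det(A - λI) = λ^2 + 7λ + 6 = 0.
Eigenvalues λ = -6, -1.
For λ=-6: (A-λI) row 1 is [10, 5], so an eigenvector is (-1, 2).
For λ=-1: (A-λI) row 1 is [5, 5], so an eigenvector is (1, -1).
General solution: C_1e^(-6t)(-1,2) + C_2e^(-t)(1,-1).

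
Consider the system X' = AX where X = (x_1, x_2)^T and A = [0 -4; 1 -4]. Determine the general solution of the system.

Coefficient matrix A = [[0, -4], [1, -4]].
Characteristic polynomial det(A - λI) = λ^2 + 4λ + 4 = 0.
Single eigenvalue λ = -2 with algebraic multiplicity 2.
Eigenvector v = (2,1); generalized eigenvector w with (A-λI)w=v is (-3,-2).
General solution: e^(-2t)[C_1·v + C_2·(t·v + w)].

x_1(t) = 2C_1e^(-2t) + 2C_2te^(-2t) - 3C_2e^(-2t), x_2(t) = C_1e^(-2t) + C_2te^(-2t) - 2C_2e^(-2t)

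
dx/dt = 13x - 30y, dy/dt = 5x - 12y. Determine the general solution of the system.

Coefficient matrix A = [[13, -30], [5, -12]].
Characteristic polynomial det(A - λI) = λ^2 - λ - 6 = 0.
Eigenvalues λ = -2, 3.
For λ=-2: (A-λI) row 1 is [15, -30], so an eigenvector is (2, 1).
For λ=3: (A-λI) row 1 is [10, -30], so an eigenvector is (3, 1).
General solution: C_1e^(-2t)(2,1) + C_2e^(3t)(3,1).

x(t) = 2C_1e^(-2t) + 3C_2e^(3t), y(t) = C_1e^(-2t) + C_2e^(3t)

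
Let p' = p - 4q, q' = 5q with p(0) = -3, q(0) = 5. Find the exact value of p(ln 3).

A = [[1,-4],[0,5]]; eigenvalues λ = 1, 5.
Eigenvectors: (-1,0) for λ=1, (1,-1) for λ=5.
From the initial condition, c_1 = -2, c_2 = -5.
p(ln 3) = (-2)(3^1)(-1) + (-5)(3^5)(1) = -1209.

-1209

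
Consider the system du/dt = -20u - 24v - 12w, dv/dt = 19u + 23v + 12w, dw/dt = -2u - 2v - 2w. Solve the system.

u(t) = c_1e^(4t) + 2c_2e^(-2t), v(t) = -c_1e^(4t) - 2c_2e^(-2t) + c_3e^(-t), w(t) = c_2e^(-2t) - 2c_3e^(-t)

Coefficient matrix A = [[-20, -24, -12], [19, 23, 12], [-2, -2, -2]].
det(A - λI) = 0 gives eigenvalues λ = 4, -2, -1.
For λ=4: eigenvector (1,-1,0).
For λ=-2: eigenvector (2,-2,1).
For λ=-1: eigenvector (0,1,-2).
General solution: c_1e^(4t)(1,-1,0) + c_2e^(-2t)(2,-2,1) + c_3e^(-t)(0,1,-2).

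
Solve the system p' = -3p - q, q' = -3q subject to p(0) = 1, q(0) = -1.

p(t) = te^(-3t) + e^(-3t), q(t) = -e^(-3t)

Coefficient matrix A = [[-3, -1], [0, -3]].
Characteristic polynomial det(A - λI) = λ^2 + 6λ + 9 = 0.
Single eigenvalue λ = -3 with algebraic multiplicity 2.
Eigenvector v = (-1,0); generalized eigenvector w with (A-λI)w=v is (3,1).
General solution: e^(-3t)[c_1·v + c_2·(t·v + w)].
Applying p(0)=1, q(0)=-1 gives c_1=-4, c_2=-1.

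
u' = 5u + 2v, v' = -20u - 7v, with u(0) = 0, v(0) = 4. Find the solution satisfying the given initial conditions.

Coefficient matrix A = [[5, 2], [-20, -7]].
Characteristic polynomial det(A - λI) = λ^2 + 2λ + 5 = 0.
Eigenvalues λ = -1 ± 2i (complex conjugate pair).
For λ=-1+2i: an eigenvector is (-1,3) - i(0,1) = (-1, 3 - i).
A real fundamental pair from Re and Im of e^((-1+2i)t)v: X_1 = e^(-t)(cos(2t)·(-1,3) + sin(2t)·(0,1)), X_2 = e^(-t)(sin(2t)·(-1,3) - cos(2t)·(0,1)).
General solution: C_1X_1 + C_2X_2.
Applying u(0)=0, v(0)=4 gives C_1=0, C_2=-4.

u(t) = 4e^(-t)sin(2t), v(t) = -12e^(-t)sin(2t) + 4e^(-t)cos(2t)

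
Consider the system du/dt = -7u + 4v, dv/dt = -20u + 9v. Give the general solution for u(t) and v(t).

Coefficient matrix A = [[-7, 4], [-20, 9]].
Characteristic polynomial det(A - λI) = λ^2 - 2λ + 17 = 0.
Eigenvalues λ = 1 ± 4i (complex conjugate pair).
For λ=1+4i: an eigenvector is (0,-1) - i(-1,-2) = (0 + i, -1 + 2i).
A real fundamental pair from Re and Im of e^((1+4i)t)v: X_1 = e^(t)(cos(4t)·(0,-1) + sin(4t)·(-1,-2)), X_2 = e^(t)(sin(4t)·(0,-1) - cos(4t)·(-1,-2)).
General solution: K_1X_1 + K_2X_2.

u(t) = -K_1e^(t)sin(4t) + K_2e^(t)cos(4t), v(t) = -2K_1e^(t)sin(4t) - K_1e^(t)cos(4t) - K_2e^(t)sin(4t) + 2K_2e^(t)cos(4t)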